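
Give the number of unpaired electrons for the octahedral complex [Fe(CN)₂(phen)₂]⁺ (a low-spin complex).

Ligand charges: 2×(-1) from CN⁻ and 2×(+0) from phen sum to -2; with overall charge +1, Fe is +3.
Group 8 minus oxidation state +3 gives a d⁵ configuration for Fe³⁺.
Configuration: t₂g⁵ eg⁰, giving 1 unpaired electron.

1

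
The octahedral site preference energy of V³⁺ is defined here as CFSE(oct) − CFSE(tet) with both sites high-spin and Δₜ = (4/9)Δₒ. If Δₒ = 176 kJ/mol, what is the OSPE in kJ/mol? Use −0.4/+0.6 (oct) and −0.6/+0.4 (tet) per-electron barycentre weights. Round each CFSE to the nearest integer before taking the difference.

-47

V³⁺: group 5, so d-count = 5 − 3 = 2.
Octahedral high-spin t₂g² eg⁰: CFSE = -0.8 × 176 = -141 kJ/mol.
Tetrahedral e² t₂⁰ gives -1.2Δₜ = -1.2 × (4/9) × 176 = -94 kJ/mol.
OSPE = -141 − (-94) = -47 kJ/mol.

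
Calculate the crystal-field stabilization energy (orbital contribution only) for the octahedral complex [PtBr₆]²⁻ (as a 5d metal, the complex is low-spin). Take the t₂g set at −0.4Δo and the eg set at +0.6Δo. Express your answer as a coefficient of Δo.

Each Br⁻ contributes -1; 6 × (-1) = -6. With overall charge -2, Pt is in the +4 oxidation state.
Pt is in group 10, so Pt⁴⁺ is d⁶ (10 − 4 = 6).
Configuration: t₂g⁶ eg⁰.
CFSE = 6(-0.4Δo) + 0(0.6Δo) = -2.4Δo + 0.0Δo = -2.4Δo.

-2.4 Δo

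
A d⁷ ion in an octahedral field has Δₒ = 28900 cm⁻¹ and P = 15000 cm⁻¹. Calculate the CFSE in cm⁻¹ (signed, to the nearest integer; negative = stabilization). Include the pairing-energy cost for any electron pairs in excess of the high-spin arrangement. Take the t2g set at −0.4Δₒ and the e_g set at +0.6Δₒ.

Here Δₒ > P (28900 > 15000), so the low-spin state is favoured.
Filling d⁷ accordingly: t2g^6 e_g^1.
Orbital CFSE = -1.8Δₒ = -1.8 × 28900 = -52020 cm⁻¹.
Excess pairs vs high-spin: 3 − 2 = 1; pairing cost = +15000 cm⁻¹.
Net CFSE = -52020 + 15000 = -37020 cm⁻¹.

-37020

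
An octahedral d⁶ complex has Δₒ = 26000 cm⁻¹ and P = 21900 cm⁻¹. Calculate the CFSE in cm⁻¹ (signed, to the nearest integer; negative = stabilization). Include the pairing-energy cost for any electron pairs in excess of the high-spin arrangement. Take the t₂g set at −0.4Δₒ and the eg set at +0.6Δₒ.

Here Δₒ > P (26000 > 21900), so the low-spin state is favoured.
That gives t₂g⁶ eg⁰.
Orbital CFSE = -2.4Δₒ = -2.4 × 26000 = -62400 cm⁻¹.
Excess pairs vs high-spin: 3 − 1 = 2; pairing cost = +43800 cm⁻¹.
Net CFSE = -62400 + 43800 = -18600 cm⁻¹.

-18600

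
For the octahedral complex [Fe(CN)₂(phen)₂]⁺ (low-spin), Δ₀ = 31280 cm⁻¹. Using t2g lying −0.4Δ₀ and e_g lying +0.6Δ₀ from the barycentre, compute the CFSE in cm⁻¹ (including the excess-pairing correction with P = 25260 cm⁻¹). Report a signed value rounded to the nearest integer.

-12040

Ligand charges: 2×(-1) from CN⁻ and 2×(+0) from phen sum to -2; with overall charge +1, Fe is +3.
Group 8 minus oxidation state +3 gives a d⁵ configuration for Fe³⁺.
The d⁵ electrons fill as t2g^5 e_g^0.
The orbital stabilization is -2.0Δ₀ = -2.0 × 31280 = -62560 cm⁻¹.
Relative to high-spin t2g^3 e_g^2 (0 paired), the low-spin configuration has 2 additional pairs, contributing +2 × 25260 = +50520 cm⁻¹.
Overall CFSE = -62560 + 50520 = -12040 cm⁻¹.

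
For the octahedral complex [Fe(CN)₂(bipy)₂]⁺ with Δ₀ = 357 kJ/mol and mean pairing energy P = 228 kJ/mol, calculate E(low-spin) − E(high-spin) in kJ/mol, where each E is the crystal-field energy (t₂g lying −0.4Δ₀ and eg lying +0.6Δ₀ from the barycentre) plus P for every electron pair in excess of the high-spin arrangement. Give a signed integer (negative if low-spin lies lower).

Ligand charges: 2×(-1) from CN⁻ and 2×(+0) from bipy sum to -2; with overall charge +1, Fe is +3.
Group 8 minus oxidation state +3 gives a d⁵ configuration for Fe³⁺.
High-spin d⁵ fills as t₂g³ eg² with CFSE 3(−0.4) + 2(+0.6) = 0.0Δ₀ = 0 kJ/mol.
Low-spin t₂g⁵ eg⁰ gives -2.0Δ₀ = -714 kJ/mol, but forming 2 extra pairs costs 2P = 456 kJ/mol, so E(LS) = -714 + 456 = -258 kJ/mol.
E(LS) − E(HS) = -258 − (0) = -258 kJ/mol.

-258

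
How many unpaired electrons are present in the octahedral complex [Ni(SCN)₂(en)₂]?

2

Ligand charges: 2×(-1) from SCN⁻ and 2×(+0) from en sum to -2; with overall charge +0, Ni is +2.
Group 10 minus oxidation state +2 gives a d⁸ configuration for Ni²⁺.
Configuration: t2g^6 e_g^2, giving 2 unpaired electrons.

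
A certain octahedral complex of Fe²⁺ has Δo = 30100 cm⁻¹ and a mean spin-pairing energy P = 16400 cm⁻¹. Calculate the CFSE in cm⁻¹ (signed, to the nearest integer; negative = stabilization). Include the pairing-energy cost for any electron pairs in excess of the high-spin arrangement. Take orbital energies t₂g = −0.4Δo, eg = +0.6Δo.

-39440

Group 8 minus oxidation state +2 gives a d⁶ configuration for Fe²⁺.
With Δo > P the complex is low-spin.
Configuration: t₂g⁶ eg⁰.
Orbital CFSE = -2.4Δo = -2.4 × 30100 = -72240 cm⁻¹.
Excess pairs vs high-spin: 3 − 1 = 2; pairing cost = +32800 cm⁻¹.
Net CFSE = -72240 + 32800 = -39440 cm⁻¹.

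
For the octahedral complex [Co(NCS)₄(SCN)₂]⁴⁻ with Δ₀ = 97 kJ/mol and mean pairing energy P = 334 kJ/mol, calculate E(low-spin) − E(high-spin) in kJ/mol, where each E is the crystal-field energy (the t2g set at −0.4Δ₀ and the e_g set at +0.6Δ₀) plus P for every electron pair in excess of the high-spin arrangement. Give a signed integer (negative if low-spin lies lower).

237

Ligand charges: 4×(-1) from NCS⁻ and 2×(-1) from SCN⁻ sum to -6; with overall charge -4, Co is +2.
Co sits in group 9; removing 2 electrons leaves Co²⁺ with 9 − 2 = 7 d electrons.
High-spin: t2g^5 e_g^2, CFSE = -0.8Δ₀ = -78 kJ/mol.
Low-spin t2g^6 e_g^1 gives -1.8Δ₀ = -175 kJ/mol, but forming 1 extra pair costs 1P = 334 kJ/mol, so E(LS) = -175 + 334 = 159 kJ/mol.
E(LS) − E(HS) = 159 − (-78) = 237 kJ/mol.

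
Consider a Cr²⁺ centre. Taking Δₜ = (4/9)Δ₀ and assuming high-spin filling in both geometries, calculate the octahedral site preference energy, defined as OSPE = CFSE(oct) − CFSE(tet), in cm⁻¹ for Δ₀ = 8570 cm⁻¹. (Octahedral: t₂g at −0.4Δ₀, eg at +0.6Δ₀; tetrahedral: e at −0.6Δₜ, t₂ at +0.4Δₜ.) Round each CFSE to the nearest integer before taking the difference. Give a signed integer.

Cr sits in group 6; removing 2 electrons leaves Cr²⁺ with 6 − 2 = 4 d electrons.
Octahedral high-spin t2g^3 e_g^1: CFSE = -0.6 × 8570 = -5142 cm⁻¹.
In a tetrahedral site the filling is e^2 t2^2: CFSE(tet) = -0.4Δₜ = -0.4 × (4/9)(8570) = -1524 cm⁻¹.
OSPE = CFSE(oct) − CFSE(tet) = -5142 − (-1524) = -3618 cm⁻¹.

-3618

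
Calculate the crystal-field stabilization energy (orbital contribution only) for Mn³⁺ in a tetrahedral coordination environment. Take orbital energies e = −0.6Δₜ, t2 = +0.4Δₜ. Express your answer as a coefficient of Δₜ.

-0.4 Δₜ

Mn is in group 7, so Mn³⁺ is d⁴ (7 − 3 = 4).
Tetrahedral fields are weak (Δₜ ≈ 4/9 Δₒ), so electrons fill high-spin.
Configuration: e^2 t2^2.
CFSE = 2(-0.6Δₜ) + 2(0.4Δₜ) = -1.2Δₜ + 0.8Δₜ = -0.4Δₜ.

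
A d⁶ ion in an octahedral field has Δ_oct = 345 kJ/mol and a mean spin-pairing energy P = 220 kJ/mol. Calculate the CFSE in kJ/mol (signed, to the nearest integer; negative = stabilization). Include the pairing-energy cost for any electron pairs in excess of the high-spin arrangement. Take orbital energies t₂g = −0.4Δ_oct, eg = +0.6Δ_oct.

Here Δ_oct > P (345 > 220), so the low-spin state is favoured.
That gives t₂g⁶ eg⁰.
Orbital CFSE = -2.4Δ_oct = -2.4 × 345 = -828 kJ/mol.
Excess pairs vs high-spin: 3 − 1 = 2; pairing cost = +440 kJ/mol.
Net CFSE = -828 + 440 = -388 kJ/mol.

-388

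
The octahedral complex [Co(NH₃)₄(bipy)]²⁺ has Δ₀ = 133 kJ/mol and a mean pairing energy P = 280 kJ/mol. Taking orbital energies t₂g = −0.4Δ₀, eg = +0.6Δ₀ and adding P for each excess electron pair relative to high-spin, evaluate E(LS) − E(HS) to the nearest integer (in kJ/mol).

147

Ligand charges: 4×(+0) from NH₃ and 1×(+0) from bipy sum to +0; with overall charge +2, Co is +2.
Co sits in group 9; removing 2 electrons leaves Co²⁺ with 9 − 2 = 7 d electrons.
High-spin: t₂g⁵ eg², CFSE = -0.8Δ₀ = -106 kJ/mol.
Low-spin t₂g⁶ eg¹ gives -1.8Δ₀ = -239 kJ/mol, but forming 1 extra pair costs 1P = 280 kJ/mol, so E(LS) = -239 + 280 = 41 kJ/mol.
The difference is 41 − (-106) = 147 kJ/mol, so high-spin lies lower.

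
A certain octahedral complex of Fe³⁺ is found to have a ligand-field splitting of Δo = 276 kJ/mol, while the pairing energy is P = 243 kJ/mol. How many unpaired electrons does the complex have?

1

Fe³⁺: group 8, so d-count = 8 − 3 = 5.
With Δo > P the complex is low-spin.
Configuration: t₂g⁵ eg⁰.
Unpaired electrons: 1.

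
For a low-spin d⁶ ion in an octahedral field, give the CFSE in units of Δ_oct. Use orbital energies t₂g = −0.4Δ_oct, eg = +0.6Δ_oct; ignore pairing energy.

-2.4 Δ_oct

Configuration: t₂g⁶ eg⁰.
CFSE = 6(-0.4Δ_oct) + 0(0.6Δ_oct) = -2.4Δ_oct + 0.0Δ_oct = -2.4Δ_oct.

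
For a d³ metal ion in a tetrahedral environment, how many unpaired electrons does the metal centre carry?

3

Tetrahedral fields are weak (Δₜ ≈ 4/9 Δₒ), so electrons fill high-spin.
Configuration: e² t₂¹, giving 3 unpaired electrons.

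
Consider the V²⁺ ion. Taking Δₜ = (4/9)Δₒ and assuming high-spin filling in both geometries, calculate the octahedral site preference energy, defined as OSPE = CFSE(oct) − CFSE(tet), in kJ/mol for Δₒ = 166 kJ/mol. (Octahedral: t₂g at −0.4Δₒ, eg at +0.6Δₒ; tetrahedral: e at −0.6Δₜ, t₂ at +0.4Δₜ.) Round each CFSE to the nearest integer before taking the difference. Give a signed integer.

V²⁺: group 5, so d-count = 5 − 2 = 3.
Octahedral high-spin t₂g³ eg⁰: CFSE = -1.2 × 166 = -199 kJ/mol.
In a tetrahedral site the filling is e² t₂¹: CFSE(tet) = -0.8Δₜ = -0.8 × (4/9)(166) = -59 kJ/mol.
Subtracting, OSPE = -199 − (-59) = -140 kJ/mol.

-140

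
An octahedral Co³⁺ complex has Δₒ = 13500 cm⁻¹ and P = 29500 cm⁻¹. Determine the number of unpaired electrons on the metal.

4

Co³⁺: group 9, so d-count = 9 − 3 = 6.
With Δₒ < P the complex is high-spin.
That gives t2g^4 e_g^2.
Unpaired electrons: 4.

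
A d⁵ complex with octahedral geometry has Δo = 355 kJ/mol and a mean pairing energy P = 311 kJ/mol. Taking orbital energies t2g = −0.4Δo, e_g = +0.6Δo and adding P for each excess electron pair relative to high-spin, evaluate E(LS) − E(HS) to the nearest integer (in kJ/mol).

In the high-spin limit (t2g^3 e_g^2) the orbital term is 0.0Δo = 0 kJ/mol, with no excess pairing.
Low-spin: t2g^5 e_g^0, orbital CFSE = -2.0Δo = -710 kJ/mol; plus 2 excess pairs × P = +622 kJ/mol; total -88 kJ/mol.
Thus E(LS) − E(HS) = -88 kJ/mol.

-88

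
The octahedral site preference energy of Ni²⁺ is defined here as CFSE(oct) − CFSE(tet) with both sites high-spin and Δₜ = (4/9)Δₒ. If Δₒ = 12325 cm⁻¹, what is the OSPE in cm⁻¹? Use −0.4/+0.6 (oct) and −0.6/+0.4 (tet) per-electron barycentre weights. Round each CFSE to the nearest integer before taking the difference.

Ni²⁺: group 10, so d-count = 10 − 2 = 8.
Octahedral (high-spin): t₂g⁶ eg², CFSE = 6(−0.4) + 2(+0.6) = -1.2Δₒ = -1.2 × 12325 = -14790 cm⁻¹.
Tetrahedral: e⁴ t₂⁴, CFSE = 4(−0.6) + 4(+0.4) = -0.8Δₜ = -0.8 × (4/9) × 12325 = -4382 cm⁻¹.
Subtracting, OSPE = -14790 − (-4382) = -10408 cm⁻¹.

-10408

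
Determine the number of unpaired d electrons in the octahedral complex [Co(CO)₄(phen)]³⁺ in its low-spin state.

0

Ligand charges: 4×(+0) from CO and 1×(+0) from phen sum to +0; with overall charge +3, Co is +3.
Co sits in group 9; removing 3 electrons leaves Co³⁺ with 9 − 3 = 6 d electrons.
Configuration: t2g^6 e_g^0, giving 0 unpaired electrons.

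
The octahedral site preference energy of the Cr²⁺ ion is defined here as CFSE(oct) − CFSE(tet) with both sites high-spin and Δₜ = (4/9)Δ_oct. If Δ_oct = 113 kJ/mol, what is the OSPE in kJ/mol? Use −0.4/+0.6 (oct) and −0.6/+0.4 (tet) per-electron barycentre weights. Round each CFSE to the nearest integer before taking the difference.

-48

Cr is in group 6, so Cr²⁺ is d⁴ (6 − 2 = 4).
Octahedral high-spin t2g^3 e_g^1: CFSE = -0.6 × 113 = -68 kJ/mol.
In a tetrahedral site the filling is e^2 t2^2: CFSE(tet) = -0.4Δₜ = -0.4 × (4/9)(113) = -20 kJ/mol.
Subtracting, OSPE = -68 − (-20) = -48 kJ/mol.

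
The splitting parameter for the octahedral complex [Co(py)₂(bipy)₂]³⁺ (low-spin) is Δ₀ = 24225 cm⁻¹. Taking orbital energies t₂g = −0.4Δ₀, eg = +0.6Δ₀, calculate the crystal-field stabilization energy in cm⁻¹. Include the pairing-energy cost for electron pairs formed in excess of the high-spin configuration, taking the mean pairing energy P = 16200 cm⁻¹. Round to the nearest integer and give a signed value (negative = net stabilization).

-25740

Ligand charges: 2×(+0) from py and 2×(+0) from bipy sum to +0; with overall charge +3, Co is +3.
Co³⁺: group 9, so d-count = 9 − 3 = 6.
Electron filling gives t₂g⁶ eg⁰.
CFSE(orbital) = 6×(-0.4Δ₀) + 0×(0.6Δ₀) = -2.4Δ₀; with Δ₀ = 24225 cm⁻¹ that is -58140 cm⁻¹.
High-spin d⁶ would be t₂g⁴ eg² with 1 pair; low-spin has 3, so 2 excess pairs cost +2P = +32400 cm⁻¹.
Combining: -58140 + 32400 = -25740 cm⁻¹.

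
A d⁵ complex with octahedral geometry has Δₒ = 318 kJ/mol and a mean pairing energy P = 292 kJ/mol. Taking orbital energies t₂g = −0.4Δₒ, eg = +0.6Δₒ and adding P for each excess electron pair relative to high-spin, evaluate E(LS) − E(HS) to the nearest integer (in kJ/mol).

-52

High-spin: t₂g³ eg², CFSE = 0.0Δₒ = 0 kJ/mol.
For low-spin the configuration is t₂g⁵ eg⁰: orbital energy -2.0 × 318 = -636 kJ/mol, and 2 additional pairs relative to high-spin add 584 kJ/mol, giving -52 kJ/mol.
The difference is -52 − (0) = -52 kJ/mol, so low-spin lies lower.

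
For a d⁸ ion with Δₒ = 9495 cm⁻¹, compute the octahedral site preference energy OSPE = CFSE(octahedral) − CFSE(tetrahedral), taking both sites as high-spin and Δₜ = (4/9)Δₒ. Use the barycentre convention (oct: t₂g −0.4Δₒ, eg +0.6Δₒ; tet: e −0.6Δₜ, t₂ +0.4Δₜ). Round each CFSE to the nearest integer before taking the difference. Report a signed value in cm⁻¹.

-8018

Octahedral (high-spin): t₂g⁶ eg², CFSE = 6(−0.4) + 2(+0.6) = -1.2Δₒ = -1.2 × 9495 = -11394 cm⁻¹.
Tetrahedral e⁴ t₂⁴ gives -0.8Δₜ = -0.8 × (4/9) × 9495 = -3376 cm⁻¹.
OSPE = -11394 − (-3376) = -8018 cm⁻¹.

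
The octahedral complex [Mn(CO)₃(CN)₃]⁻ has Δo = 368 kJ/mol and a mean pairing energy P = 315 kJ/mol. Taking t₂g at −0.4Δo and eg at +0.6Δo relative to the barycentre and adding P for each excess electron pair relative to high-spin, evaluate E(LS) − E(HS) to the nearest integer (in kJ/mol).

-106

Ligand charges: 3×(+0) from CO and 3×(-1) from CN⁻ sum to -3; with overall charge -1, Mn is +2.
Mn is in group 7, so Mn²⁺ is d⁵ (7 − 2 = 5).
High-spin d⁵ fills as t₂g³ eg² with CFSE 3(−0.4) + 2(+0.6) = 0.0Δo = 0 kJ/mol.
For low-spin the configuration is t₂g⁵ eg⁰: orbital energy -2.0 × 368 = -736 kJ/mol, and 2 additional pairs relative to high-spin add 630 kJ/mol, giving -106 kJ/mol.
E(LS) − E(HS) = -106 − (0) = -106 kJ/mol.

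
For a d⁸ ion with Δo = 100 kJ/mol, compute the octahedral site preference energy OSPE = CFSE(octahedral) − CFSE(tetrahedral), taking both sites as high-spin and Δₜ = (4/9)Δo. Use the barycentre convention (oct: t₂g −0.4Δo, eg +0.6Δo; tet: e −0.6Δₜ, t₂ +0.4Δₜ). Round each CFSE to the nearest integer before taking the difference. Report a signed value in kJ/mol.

Octahedral (high-spin): t2g^6 e_g^2, CFSE = 6(−0.4) + 2(+0.6) = -1.2Δo = -1.2 × 100 = -120 kJ/mol.
In a tetrahedral site the filling is e^4 t2^4: CFSE(tet) = -0.8Δₜ = -0.8 × (4/9)(100) = -36 kJ/mol.
Subtracting, OSPE = -120 − (-36) = -84 kJ/mol.

-84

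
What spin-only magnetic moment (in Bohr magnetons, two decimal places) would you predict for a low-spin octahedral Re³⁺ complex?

Re sits in group 7; removing 3 electrons leaves Re³⁺ with 7 − 3 = 4 d electrons.
Configuration: t2g^4 e_g^0 → 2 unpaired electrons.
μ(spin-only) = √[2(2+2)] = √8 ≈ 2.83 Bohr magnetons.

2.83 Bohr magnetons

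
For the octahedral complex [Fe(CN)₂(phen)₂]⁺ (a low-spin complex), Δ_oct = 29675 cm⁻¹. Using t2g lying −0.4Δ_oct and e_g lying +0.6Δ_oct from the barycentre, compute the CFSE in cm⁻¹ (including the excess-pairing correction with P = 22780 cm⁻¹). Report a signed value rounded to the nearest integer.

Ligand charges: 2×(-1) from CN⁻ and 2×(+0) from phen sum to -2; with overall charge +1, Fe is +3.
Fe sits in group 8; removing 3 electrons leaves Fe³⁺ with 8 − 3 = 5 d electrons.
The d⁵ electrons fill as t2g^5 e_g^0.
CFSE(orbital) = 5×(-0.4Δ_oct) + 0×(0.6Δ_oct) = -2.0Δ_oct; with Δ_oct = 29675 cm⁻¹ that is -59350 cm⁻¹.
Pairing penalty: 2 pairs vs 0 in the high-spin reference → 2 extra × P = 45560 cm⁻¹.
Net CFSE = -59350 + 45560 = -13790 cm⁻¹.

-13790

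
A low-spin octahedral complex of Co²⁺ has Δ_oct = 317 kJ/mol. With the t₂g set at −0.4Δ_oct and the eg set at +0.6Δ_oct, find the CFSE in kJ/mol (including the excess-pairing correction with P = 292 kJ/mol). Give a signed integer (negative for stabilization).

-279

Co sits in group 9; removing 2 electrons leaves Co²⁺ with 9 − 2 = 7 d electrons.
Electron filling gives t₂g⁶ eg¹.
The orbital stabilization is -1.8Δ_oct = -1.8 × 317 = -571 kJ/mol.
Relative to high-spin t₂g⁵ eg² (2 paired), the low-spin configuration has 1 additional pair, contributing +1 × 292 = +292 kJ/mol.
Combining: -571 + 292 = -279 kJ/mol.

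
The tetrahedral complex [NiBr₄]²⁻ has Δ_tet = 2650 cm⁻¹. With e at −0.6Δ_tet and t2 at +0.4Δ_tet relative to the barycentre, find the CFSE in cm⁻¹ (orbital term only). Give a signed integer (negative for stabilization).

Each Br⁻ contributes -1; 4 × (-1) = -4. With overall charge -2, Ni is in the +2 oxidation state.
Ni²⁺: group 10, so d-count = 10 − 2 = 8.
Tetrahedral splitting is small, so the complex is high-spin.
The d⁸ electrons fill as e^4 t2^4.
CFSE(orbital) = 4×(-0.6Δ_tet) + 4×(0.4Δ_tet) = -0.8Δ_tet; with Δ_tet = 2650 cm⁻¹ that is -2120 cm⁻¹.

-2120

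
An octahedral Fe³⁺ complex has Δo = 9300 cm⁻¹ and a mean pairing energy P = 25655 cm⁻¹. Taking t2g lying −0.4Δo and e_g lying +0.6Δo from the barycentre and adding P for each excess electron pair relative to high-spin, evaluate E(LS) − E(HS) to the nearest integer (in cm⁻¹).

32710

Fe sits in group 8; removing 3 electrons leaves Fe³⁺ with 8 − 3 = 5 d electrons.
High-spin: t2g^3 e_g^2, CFSE = 0.0Δo = 0 cm⁻¹.
Low-spin t2g^5 e_g^0 gives -2.0Δo = -18600 cm⁻¹, but forming 2 extra pairs costs 2P = 51310 cm⁻¹, so E(LS) = -18600 + 51310 = 32710 cm⁻¹.
The difference is 32710 − (0) = 32710 cm⁻¹, so high-spin lies lower.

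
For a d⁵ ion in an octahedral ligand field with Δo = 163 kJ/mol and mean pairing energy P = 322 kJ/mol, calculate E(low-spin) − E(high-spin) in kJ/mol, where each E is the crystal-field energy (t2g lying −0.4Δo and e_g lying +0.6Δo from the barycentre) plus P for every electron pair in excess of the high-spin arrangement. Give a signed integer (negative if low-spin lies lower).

318

High-spin d⁵ fills as t2g^3 e_g^2 with CFSE 3(−0.4) + 2(+0.6) = 0.0Δo = 0 kJ/mol.
For low-spin the configuration is t2g^5 e_g^0: orbital energy -2.0 × 163 = -326 kJ/mol, and 2 additional pairs relative to high-spin add 644 kJ/mol, giving 318 kJ/mol.
Thus E(LS) − E(HS) = 318 kJ/mol.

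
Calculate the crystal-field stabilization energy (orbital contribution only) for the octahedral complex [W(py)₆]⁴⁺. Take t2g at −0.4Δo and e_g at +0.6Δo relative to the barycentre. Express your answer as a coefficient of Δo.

py is neutral, so the +4 overall charge sits on W: oxidation state +4.
W sits in group 6; removing 4 electrons leaves W⁴⁺ with 6 − 4 = 2 d electrons.
For octahedral d² the high- and low-spin configurations coincide.
Configuration: t2g^2 e_g^0.
CFSE = 2(-0.4Δo) + 0(0.6Δo) = -0.8Δo + 0.0Δo = -0.8Δo.

-0.8 Δo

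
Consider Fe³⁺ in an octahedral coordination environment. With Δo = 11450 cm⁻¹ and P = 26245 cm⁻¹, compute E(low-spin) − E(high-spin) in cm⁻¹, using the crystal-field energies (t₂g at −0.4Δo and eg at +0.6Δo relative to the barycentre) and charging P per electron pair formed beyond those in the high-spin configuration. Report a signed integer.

29590

Fe sits in group 8; removing 3 electrons leaves Fe³⁺ with 8 − 3 = 5 d electrons.
In the high-spin limit (t₂g³ eg²) the orbital term is 0.0Δo = 0 cm⁻¹, with no excess pairing.
Low-spin t₂g⁵ eg⁰ gives -2.0Δo = -22900 cm⁻¹, but forming 2 extra pairs costs 2P = 52490 cm⁻¹, so E(LS) = -22900 + 52490 = 29590 cm⁻¹.
The difference is 29590 − (0) = 29590 cm⁻¹, so high-spin lies lower.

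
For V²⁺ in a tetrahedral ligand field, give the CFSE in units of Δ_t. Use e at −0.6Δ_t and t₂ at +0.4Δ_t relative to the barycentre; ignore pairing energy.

-0.8 Δ_t

V²⁺: group 5, so d-count = 5 − 2 = 3.
Tetrahedral fields are weak (Δₜ ≈ 4/9 Δₒ), so electrons fill high-spin.
Configuration: e² t₂¹.
CFSE = 2(-0.6Δ_t) + 1(0.4Δ_t) = -1.2Δ_t + 0.4Δ_t = -0.8Δ_t.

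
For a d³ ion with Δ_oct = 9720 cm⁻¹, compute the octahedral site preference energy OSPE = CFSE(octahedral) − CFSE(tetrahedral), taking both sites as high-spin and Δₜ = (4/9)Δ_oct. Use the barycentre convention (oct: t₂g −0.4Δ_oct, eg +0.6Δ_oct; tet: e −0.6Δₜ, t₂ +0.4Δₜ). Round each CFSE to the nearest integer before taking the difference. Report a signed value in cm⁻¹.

Octahedral (high-spin): t₂g³ eg⁰, CFSE = 3(−0.4) + 0(+0.6) = -1.2Δ_oct = -1.2 × 9720 = -11664 cm⁻¹.
Tetrahedral e² t₂¹ gives -0.8Δₜ = -0.8 × (4/9) × 9720 = -3456 cm⁻¹.
OSPE = CFSE(oct) − CFSE(tet) = -11664 − (-3456) = -8208 cm⁻¹.

-8208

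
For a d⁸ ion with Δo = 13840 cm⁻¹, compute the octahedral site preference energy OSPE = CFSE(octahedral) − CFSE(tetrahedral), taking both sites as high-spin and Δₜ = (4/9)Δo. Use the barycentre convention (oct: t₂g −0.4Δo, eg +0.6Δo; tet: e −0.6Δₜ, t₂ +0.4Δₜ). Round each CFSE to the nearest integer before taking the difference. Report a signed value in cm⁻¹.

Octahedral high-spin t2g^6 e_g^2: CFSE = -1.2 × 13840 = -16608 cm⁻¹.
In a tetrahedral site the filling is e^4 t2^4: CFSE(tet) = -0.8Δₜ = -0.8 × (4/9)(13840) = -4921 cm⁻¹.
OSPE = CFSE(oct) − CFSE(tet) = -16608 − (-4921) = -11687 cm⁻¹.

-11687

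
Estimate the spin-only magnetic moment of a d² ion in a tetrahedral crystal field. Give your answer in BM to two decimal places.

2.83 BM

With tetrahedral geometry the complex is necessarily high-spin.
Configuration: e² t₂⁰ → 2 unpaired electrons.
μ(spin-only) = √[2(2+2)] = √8 ≈ 2.83 BM.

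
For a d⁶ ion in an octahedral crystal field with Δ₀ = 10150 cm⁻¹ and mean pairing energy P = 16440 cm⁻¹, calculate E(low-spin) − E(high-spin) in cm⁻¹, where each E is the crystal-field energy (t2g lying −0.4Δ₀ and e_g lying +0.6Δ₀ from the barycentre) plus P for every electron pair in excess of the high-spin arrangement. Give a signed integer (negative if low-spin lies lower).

12580

High-spin d⁶ fills as t2g^4 e_g^2 with CFSE 4(−0.4) + 2(+0.6) = -0.4Δ₀ = -4060 cm⁻¹.
Low-spin t2g^6 e_g^0 gives -2.4Δ₀ = -24360 cm⁻¹, but forming 2 extra pairs costs 2P = 32880 cm⁻¹, so E(LS) = -24360 + 32880 = 8520 cm⁻¹.
The difference is 8520 − (-4060) = 12580 cm⁻¹, so high-spin lies lower.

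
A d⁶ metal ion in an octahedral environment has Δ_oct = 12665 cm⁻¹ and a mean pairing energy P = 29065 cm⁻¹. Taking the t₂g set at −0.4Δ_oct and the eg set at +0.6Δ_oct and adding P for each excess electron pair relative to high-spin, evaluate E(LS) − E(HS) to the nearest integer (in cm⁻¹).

High-spin: t₂g⁴ eg², CFSE = -0.4Δ_oct = -5066 cm⁻¹.
For low-spin the configuration is t₂g⁶ eg⁰: orbital energy -2.4 × 12665 = -30396 cm⁻¹, and 2 additional pairs relative to high-spin add 58130 cm⁻¹, giving 27734 cm⁻¹.
The difference is 27734 − (-5066) = 32800 cm⁻¹, so high-spin lies lower.

32800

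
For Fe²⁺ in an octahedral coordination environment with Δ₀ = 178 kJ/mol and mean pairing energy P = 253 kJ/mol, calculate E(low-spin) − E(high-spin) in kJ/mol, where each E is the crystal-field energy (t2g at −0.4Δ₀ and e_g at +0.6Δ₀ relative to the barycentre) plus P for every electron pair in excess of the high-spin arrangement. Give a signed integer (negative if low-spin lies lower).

Fe is in group 8, so Fe²⁺ is d⁶ (8 − 2 = 6).
High-spin d⁶ fills as t2g^4 e_g^2 with CFSE 4(−0.4) + 2(+0.6) = -0.4Δ₀ = -71 kJ/mol.
For low-spin the configuration is t2g^6 e_g^0: orbital energy -2.4 × 178 = -427 kJ/mol, and 2 additional pairs relative to high-spin add 506 kJ/mol, giving 79 kJ/mol.
The difference is 79 − (-71) = 150 kJ/mol, so high-spin lies lower.

150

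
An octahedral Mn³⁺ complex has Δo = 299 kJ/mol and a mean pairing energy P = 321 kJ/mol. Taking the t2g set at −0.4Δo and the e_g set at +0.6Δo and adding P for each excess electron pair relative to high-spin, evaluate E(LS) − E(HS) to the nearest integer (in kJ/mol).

Mn³⁺: group 7, so d-count = 7 − 3 = 4.
High-spin d⁴ fills as t2g^3 e_g^1 with CFSE 3(−0.4) + 1(+0.6) = -0.6Δo = -179 kJ/mol.
For low-spin the configuration is t2g^4 e_g^0: orbital energy -1.6 × 299 = -478 kJ/mol, and 1 additional pair relative to high-spin adds 321 kJ/mol, giving -157 kJ/mol.
E(LS) − E(HS) = -157 − (-179) = 22 kJ/mol.

22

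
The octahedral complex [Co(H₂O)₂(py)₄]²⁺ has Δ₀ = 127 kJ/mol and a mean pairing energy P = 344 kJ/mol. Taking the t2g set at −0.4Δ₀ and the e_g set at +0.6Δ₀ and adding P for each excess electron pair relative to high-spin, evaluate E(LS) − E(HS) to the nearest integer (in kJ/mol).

Ligand charges: 2×(+0) from H₂O and 4×(+0) from py sum to +0; with overall charge +2, Co is +2.
Group 9 minus oxidation state +2 gives a d⁷ configuration for Co²⁺.
High-spin d⁷ fills as t2g^5 e_g^2 with CFSE 5(−0.4) + 2(+0.6) = -0.8Δ₀ = -102 kJ/mol.
Low-spin: t2g^6 e_g^1, orbital CFSE = -1.8Δ₀ = -229 kJ/mol; plus 1 excess pair × P = +344 kJ/mol; total 115 kJ/mol.
E(LS) − E(HS) = 115 − (-102) = 217 kJ/mol.

217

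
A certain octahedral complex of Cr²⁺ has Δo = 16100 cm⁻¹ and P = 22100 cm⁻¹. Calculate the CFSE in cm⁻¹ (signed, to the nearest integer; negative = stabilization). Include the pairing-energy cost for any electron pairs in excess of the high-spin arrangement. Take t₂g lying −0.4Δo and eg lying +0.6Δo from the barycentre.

Group 6 minus oxidation state +2 gives a d⁴ configuration for Cr²⁺.
Δo < P, so pairing is avoided: the ground state is high-spin.
Configuration: t₂g³ eg¹.
Orbital CFSE = -0.6Δo = -0.6 × 16100 = -9660 cm⁻¹.
High-spin has no excess pairs, so no pairing correction applies.

-9660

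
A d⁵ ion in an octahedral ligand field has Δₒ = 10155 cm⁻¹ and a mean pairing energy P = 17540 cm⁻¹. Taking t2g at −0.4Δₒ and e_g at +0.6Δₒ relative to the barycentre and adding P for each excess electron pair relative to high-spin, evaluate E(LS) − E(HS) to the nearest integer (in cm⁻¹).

14770

In the high-spin limit (t2g^3 e_g^2) the orbital term is 0.0Δₒ = 0 cm⁻¹, with no excess pairing.
For low-spin the configuration is t2g^5 e_g^0: orbital energy -2.0 × 10155 = -20310 cm⁻¹, and 2 additional pairs relative to high-spin add 35080 cm⁻¹, giving 14770 cm⁻¹.
Thus E(LS) − E(HS) = 14770 cm⁻¹.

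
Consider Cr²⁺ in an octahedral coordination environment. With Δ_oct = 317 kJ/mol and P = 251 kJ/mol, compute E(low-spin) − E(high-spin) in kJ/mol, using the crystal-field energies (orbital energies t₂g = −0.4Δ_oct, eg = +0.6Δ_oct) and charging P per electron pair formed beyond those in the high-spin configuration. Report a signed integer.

-66

Group 6 minus oxidation state +2 gives a d⁴ configuration for Cr²⁺.
High-spin: t₂g³ eg¹, CFSE = -0.6Δ_oct = -190 kJ/mol.
Low-spin t₂g⁴ eg⁰ gives -1.6Δ_oct = -507 kJ/mol, but forming 1 extra pair costs 1P = 251 kJ/mol, so E(LS) = -507 + 251 = -256 kJ/mol.
The difference is -256 − (-190) = -66 kJ/mol, so low-spin lies lower.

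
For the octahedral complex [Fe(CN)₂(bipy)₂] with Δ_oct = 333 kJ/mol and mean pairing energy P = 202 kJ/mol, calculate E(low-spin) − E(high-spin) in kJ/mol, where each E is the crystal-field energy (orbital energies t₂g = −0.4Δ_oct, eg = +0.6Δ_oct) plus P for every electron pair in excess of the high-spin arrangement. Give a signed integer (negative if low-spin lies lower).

-262

Ligand charges: 2×(-1) from CN⁻ and 2×(+0) from bipy sum to -2; with overall charge +0, Fe is +2.
Fe sits in group 8; removing 2 electrons leaves Fe²⁺ with 8 − 2 = 6 d electrons.
High-spin: t₂g⁴ eg², CFSE = -0.4Δ_oct = -133 kJ/mol.
Low-spin: t₂g⁶ eg⁰, orbital CFSE = -2.4Δ_oct = -799 kJ/mol; plus 2 excess pairs × P = +404 kJ/mol; total -395 kJ/mol.
Thus E(LS) − E(HS) = -262 kJ/mol.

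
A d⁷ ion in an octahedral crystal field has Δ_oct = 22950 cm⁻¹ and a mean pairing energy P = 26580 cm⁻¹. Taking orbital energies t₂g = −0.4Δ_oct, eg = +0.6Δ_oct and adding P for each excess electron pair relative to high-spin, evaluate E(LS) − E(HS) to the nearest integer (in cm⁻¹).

3630

High-spin d⁷ fills as t₂g⁵ eg² with CFSE 5(−0.4) + 2(+0.6) = -0.8Δ_oct = -18360 cm⁻¹.
Low-spin t₂g⁶ eg¹ gives -1.8Δ_oct = -41310 cm⁻¹, but forming 1 extra pair costs 1P = 26580 cm⁻¹, so E(LS) = -41310 + 26580 = -14730 cm⁻¹.
Thus E(LS) − E(HS) = 3630 cm⁻¹.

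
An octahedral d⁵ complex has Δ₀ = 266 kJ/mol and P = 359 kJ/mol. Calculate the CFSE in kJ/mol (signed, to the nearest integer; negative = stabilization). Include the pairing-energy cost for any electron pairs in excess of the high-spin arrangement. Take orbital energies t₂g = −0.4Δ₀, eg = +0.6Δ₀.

0

Here Δ₀ < P (266 < 359), so the high-spin state is favoured.
That gives t₂g³ eg².
Orbital CFSE = 0.0Δ₀ = 0.0 × 266 = 0 kJ/mol.
High-spin has no excess pairs, so no pairing correction applies.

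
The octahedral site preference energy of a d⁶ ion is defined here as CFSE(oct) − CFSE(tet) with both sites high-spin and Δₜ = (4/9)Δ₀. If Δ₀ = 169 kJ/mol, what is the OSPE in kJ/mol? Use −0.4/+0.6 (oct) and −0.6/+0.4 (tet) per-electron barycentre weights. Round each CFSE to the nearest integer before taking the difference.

Octahedral high-spin t2g^4 e_g^2: CFSE = -0.4 × 169 = -68 kJ/mol.
In a tetrahedral site the filling is e^3 t2^3: CFSE(tet) = -0.6Δₜ = -0.6 × (4/9)(169) = -45 kJ/mol.
Subtracting, OSPE = -68 − (-45) = -23 kJ/mol.

-23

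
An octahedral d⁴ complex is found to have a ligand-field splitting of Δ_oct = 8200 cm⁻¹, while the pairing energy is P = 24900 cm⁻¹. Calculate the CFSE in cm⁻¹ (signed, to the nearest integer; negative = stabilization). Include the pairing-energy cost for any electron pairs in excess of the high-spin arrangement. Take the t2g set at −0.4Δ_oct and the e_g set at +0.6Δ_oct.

-4920

With Δ_oct < P the complex is high-spin.
That gives t2g^3 e_g^1.
Orbital CFSE = -0.6Δ_oct = -0.6 × 8200 = -4920 cm⁻¹.
High-spin has no excess pairs, so no pairing correction applies.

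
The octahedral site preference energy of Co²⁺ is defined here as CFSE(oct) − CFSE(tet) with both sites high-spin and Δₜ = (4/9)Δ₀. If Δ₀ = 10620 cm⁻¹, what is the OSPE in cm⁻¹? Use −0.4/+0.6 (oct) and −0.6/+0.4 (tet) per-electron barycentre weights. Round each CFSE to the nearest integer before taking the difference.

-2832

Group 9 minus oxidation state +2 gives a d⁷ configuration for Co²⁺.
Octahedral high-spin t₂g⁵ eg²: CFSE = -0.8 × 10620 = -8496 cm⁻¹.
Tetrahedral: e⁴ t₂³, CFSE = 4(−0.6) + 3(+0.4) = -1.2Δₜ = -1.2 × (4/9) × 10620 = -5664 cm⁻¹.
OSPE = CFSE(oct) − CFSE(tet) = -8496 − (-5664) = -2832 cm⁻¹.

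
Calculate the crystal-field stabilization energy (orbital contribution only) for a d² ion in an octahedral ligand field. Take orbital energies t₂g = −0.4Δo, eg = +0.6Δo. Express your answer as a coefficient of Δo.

-0.8 Δo

Configuration: t₂g² eg⁰.
CFSE = 2(-0.4Δo) + 0(0.6Δo) = -0.8Δo + 0.0Δo = -0.8Δo.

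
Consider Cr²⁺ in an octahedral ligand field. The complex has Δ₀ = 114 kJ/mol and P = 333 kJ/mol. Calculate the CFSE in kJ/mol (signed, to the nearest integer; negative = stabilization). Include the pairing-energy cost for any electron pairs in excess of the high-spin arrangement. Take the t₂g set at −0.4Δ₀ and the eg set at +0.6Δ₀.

-68

Cr²⁺: group 6, so d-count = 6 − 2 = 4.
Since Δ₀ = 114 kJ/mol < P = 333 kJ/mol, the complex adopts the high-spin configuration.
Configuration: t₂g³ eg¹.
Orbital CFSE = -0.6Δ₀ = -0.6 × 114 = -68 kJ/mol.
High-spin has no excess pairs, so no pairing correction applies.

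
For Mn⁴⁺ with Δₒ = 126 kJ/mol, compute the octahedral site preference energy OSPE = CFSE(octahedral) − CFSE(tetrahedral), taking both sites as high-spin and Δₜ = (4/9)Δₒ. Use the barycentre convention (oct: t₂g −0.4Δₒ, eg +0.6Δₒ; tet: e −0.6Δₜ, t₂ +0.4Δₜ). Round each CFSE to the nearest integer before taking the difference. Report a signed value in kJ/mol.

Mn⁴⁺: group 7, so d-count = 7 − 4 = 3.
In an octahedral site d³ (HS) is t₂g³ eg⁰, giving CFSE(oct) = -1.2Δₒ = -151 kJ/mol.
In a tetrahedral site the filling is e² t₂¹: CFSE(tet) = -0.8Δₜ = -0.8 × (4/9)(126) = -45 kJ/mol.
OSPE = -151 − (-45) = -106 kJ/mol.

-106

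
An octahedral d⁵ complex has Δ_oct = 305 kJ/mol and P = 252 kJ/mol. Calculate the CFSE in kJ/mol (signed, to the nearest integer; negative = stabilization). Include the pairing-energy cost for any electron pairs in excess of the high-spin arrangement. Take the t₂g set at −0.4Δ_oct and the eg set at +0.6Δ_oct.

-106

Here Δ_oct > P (305 > 252), so the low-spin state is favoured.
That gives t₂g⁵ eg⁰.
Orbital CFSE = -2.0Δ_oct = -2.0 × 305 = -610 kJ/mol.
Excess pairs vs high-spin: 2 − 0 = 2; pairing cost = +504 kJ/mol.
Net CFSE = -610 + 504 = -106 kJ/mol.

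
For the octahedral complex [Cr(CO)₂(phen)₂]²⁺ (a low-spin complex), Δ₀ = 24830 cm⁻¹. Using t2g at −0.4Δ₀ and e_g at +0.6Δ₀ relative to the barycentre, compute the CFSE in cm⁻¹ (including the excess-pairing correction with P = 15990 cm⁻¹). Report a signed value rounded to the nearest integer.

-23738

Ligand charges: 2×(+0) from CO and 2×(+0) from phen sum to +0; with overall charge +2, Cr is +2.
Cr²⁺: group 6, so d-count = 6 − 2 = 4.
Configuration: t2g^4 e_g^0.
CFSE(orbital) = 4×(-0.4Δ₀) + 0×(0.6Δ₀) = -1.6Δ₀; with Δ₀ = 24830 cm⁻¹ that is -39728 cm⁻¹.
Pairing penalty: 1 pair vs 0 in the high-spin reference → 1 extra × P = 15990 cm⁻¹.
Combining: -39728 + 15990 = -23738 cm⁻¹.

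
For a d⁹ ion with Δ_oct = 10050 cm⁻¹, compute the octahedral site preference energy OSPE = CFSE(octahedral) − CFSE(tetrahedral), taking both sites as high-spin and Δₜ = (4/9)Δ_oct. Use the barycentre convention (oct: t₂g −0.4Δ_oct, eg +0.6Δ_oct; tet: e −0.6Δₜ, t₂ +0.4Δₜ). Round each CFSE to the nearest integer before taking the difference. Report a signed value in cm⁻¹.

-4243

Octahedral (high-spin): t2g^6 e_g^3, CFSE = 6(−0.4) + 3(+0.6) = -0.6Δ_oct = -0.6 × 10050 = -6030 cm⁻¹.
Tetrahedral e^4 t2^5 gives -0.4Δₜ = -0.4 × (4/9) × 10050 = -1787 cm⁻¹.
OSPE = -6030 − (-1787) = -4243 cm⁻¹.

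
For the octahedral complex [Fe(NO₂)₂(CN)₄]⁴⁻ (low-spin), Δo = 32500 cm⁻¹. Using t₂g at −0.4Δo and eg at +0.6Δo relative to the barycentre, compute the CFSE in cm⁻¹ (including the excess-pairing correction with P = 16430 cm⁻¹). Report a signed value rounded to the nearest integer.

Ligand charges: 2×(-1) from NO₂⁻ and 4×(-1) from CN⁻ sum to -6; with overall charge -4, Fe is +2.
Fe sits in group 8; removing 2 electrons leaves Fe²⁺ with 8 − 2 = 6 d electrons.
The d⁶ electrons fill as t₂g⁶ eg⁰.
The orbital stabilization is -2.4Δo = -2.4 × 32500 = -78000 cm⁻¹.
Relative to high-spin t₂g⁴ eg² (1 paired), the low-spin configuration has 2 additional pairs, contributing +2 × 16430 = +32860 cm⁻¹.
Combining: -78000 + 32860 = -45140 cm⁻¹.

-45140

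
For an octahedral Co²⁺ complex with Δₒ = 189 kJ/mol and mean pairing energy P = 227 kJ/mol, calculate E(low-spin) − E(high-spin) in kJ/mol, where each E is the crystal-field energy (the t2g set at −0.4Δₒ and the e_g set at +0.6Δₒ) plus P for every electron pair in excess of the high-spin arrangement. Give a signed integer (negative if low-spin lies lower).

Co sits in group 9; removing 2 electrons leaves Co²⁺ with 9 − 2 = 7 d electrons.
High-spin: t2g^5 e_g^2, CFSE = -0.8Δₒ = -151 kJ/mol.
Low-spin: t2g^6 e_g^1, orbital CFSE = -1.8Δₒ = -340 kJ/mol; plus 1 excess pair × P = +227 kJ/mol; total -113 kJ/mol.
The difference is -113 − (-151) = 38 kJ/mol, so high-spin lies lower.

38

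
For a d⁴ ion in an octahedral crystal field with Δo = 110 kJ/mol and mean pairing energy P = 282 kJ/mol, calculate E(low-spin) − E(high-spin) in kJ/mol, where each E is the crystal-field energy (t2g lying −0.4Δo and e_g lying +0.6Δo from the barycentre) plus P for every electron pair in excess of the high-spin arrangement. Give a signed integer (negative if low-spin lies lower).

In the high-spin limit (t2g^3 e_g^1) the orbital term is -0.6Δo = -66 kJ/mol, with no excess pairing.
For low-spin the configuration is t2g^4 e_g^0: orbital energy -1.6 × 110 = -176 kJ/mol, and 1 additional pair relative to high-spin adds 282 kJ/mol, giving 106 kJ/mol.
E(LS) − E(HS) = 106 − (-66) = 172 kJ/mol.

172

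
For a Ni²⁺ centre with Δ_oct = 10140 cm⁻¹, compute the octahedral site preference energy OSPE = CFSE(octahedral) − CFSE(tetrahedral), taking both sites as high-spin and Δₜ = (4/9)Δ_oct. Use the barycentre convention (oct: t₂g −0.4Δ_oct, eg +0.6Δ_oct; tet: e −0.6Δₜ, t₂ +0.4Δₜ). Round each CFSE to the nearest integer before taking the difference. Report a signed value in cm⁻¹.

-8563

Ni²⁺: group 10, so d-count = 10 − 2 = 8.
Octahedral high-spin t₂g⁶ eg²: CFSE = -1.2 × 10140 = -12168 cm⁻¹.
Tetrahedral: e⁴ t₂⁴, CFSE = 4(−0.6) + 4(+0.4) = -0.8Δₜ = -0.8 × (4/9) × 10140 = -3605 cm⁻¹.
OSPE = -12168 − (-3605) = -8563 cm⁻¹.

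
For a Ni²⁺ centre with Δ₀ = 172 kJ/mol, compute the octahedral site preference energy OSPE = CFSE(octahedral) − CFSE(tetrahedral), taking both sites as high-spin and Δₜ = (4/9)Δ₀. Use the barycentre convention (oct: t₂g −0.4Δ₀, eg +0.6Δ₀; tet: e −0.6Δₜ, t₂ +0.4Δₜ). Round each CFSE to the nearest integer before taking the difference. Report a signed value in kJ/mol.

Ni sits in group 10; removing 2 electrons leaves Ni²⁺ with 10 − 2 = 8 d electrons.
In an octahedral site d⁸ (HS) is t₂g⁶ eg², giving CFSE(oct) = -1.2Δ₀ = -206 kJ/mol.
Tetrahedral: e⁴ t₂⁴, CFSE = 4(−0.6) + 4(+0.4) = -0.8Δₜ = -0.8 × (4/9) × 172 = -61 kJ/mol.
Subtracting, OSPE = -206 − (-61) = -145 kJ/mol.

-145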